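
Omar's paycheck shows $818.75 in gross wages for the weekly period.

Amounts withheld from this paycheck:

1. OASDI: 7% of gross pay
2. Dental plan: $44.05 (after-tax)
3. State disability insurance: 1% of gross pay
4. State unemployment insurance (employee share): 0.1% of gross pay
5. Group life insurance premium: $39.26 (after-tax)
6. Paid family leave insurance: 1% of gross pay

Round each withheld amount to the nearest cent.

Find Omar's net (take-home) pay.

Paid family leave insurance: $818.75 × 0.01 = $8.19
OASDI: $818.75 × 0.07 = $57.31
State disability insurance: $818.75 × 0.01 = $8.19
State unemployment insurance (employee share): $818.75 × 0.001 = $0.82
Group life insurance premium: $39.26
Dental plan: $44.05
Total deductions = $8.19 + $57.31 + $8.19 + $0.82 + $39.26 + $44.05 = $157.82
Net pay = $818.75 − $157.82 = $660.93

$660.93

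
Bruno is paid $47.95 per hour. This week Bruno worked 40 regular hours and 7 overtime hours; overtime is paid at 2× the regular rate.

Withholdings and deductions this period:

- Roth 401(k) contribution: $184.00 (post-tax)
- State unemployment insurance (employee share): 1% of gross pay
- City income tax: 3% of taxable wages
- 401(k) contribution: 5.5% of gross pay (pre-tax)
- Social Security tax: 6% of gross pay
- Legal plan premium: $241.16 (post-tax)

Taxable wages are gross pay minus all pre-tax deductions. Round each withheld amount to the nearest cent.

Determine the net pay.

$1767.07

Regular pay: 40 × $47.95 = $1918.00
Overtime pay: 7 × $47.95 × 2 = $671.30
Gross pay = $1918.00 + $671.30 = $2589.30
401(k) contribution: $2589.30 × 0.055 = $142.41
Taxable wages = $2589.30 − $142.41 = $2446.89
City income tax: $2446.89 × 0.03 = $73.41
Social Security tax: $2589.30 × 0.06 = $155.36
State unemployment insurance (employee share): $2589.30 × 0.01 = $25.89
Legal plan premium: $241.16
Roth 401(k) contribution: $184.00
Total deductions = $142.41 + $73.41 + $155.36 + $25.89 + $241.16 + $184.00 = $822.23
Net pay = $2589.30 − $822.23 = $1767.07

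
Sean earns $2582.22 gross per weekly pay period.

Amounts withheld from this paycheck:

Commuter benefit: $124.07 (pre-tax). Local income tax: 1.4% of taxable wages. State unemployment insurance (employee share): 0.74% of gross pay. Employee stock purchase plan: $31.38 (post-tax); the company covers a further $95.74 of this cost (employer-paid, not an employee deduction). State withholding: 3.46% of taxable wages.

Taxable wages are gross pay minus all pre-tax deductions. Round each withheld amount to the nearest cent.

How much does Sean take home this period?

$2288.20

Commuter benefit: $124.07
Taxable wages = $2582.22 − $124.07 = $2458.15
Local income tax: $2458.15 × 0.014 = $34.41
State withholding: $2458.15 × 0.0346 = $85.05
State unemployment insurance (employee share): $2582.22 × 0.0074 = $19.11
Employee stock purchase plan: $31.38
(Employer's $95.74 toward employee stock purchase plan is not withheld from the employee.)
Total deductions = $124.07 + $34.41 + $85.05 + $19.11 + $31.38 = $294.02
Net pay = $2582.22 − $294.02 = $2288.20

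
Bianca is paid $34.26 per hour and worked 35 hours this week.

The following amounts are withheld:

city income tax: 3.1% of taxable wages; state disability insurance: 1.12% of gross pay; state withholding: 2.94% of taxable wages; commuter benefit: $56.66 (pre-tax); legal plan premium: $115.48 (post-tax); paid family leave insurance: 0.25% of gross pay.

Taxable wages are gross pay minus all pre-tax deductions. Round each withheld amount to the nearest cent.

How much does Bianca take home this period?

Gross pay: 35 × $34.26 = $1,199.10
Commuter benefit: $56.66
Taxable wages = $1,199.10 − $56.66 = $1,142.44
State withholding: $1,142.44 × 0.0294 = $33.59
City income tax: $1,142.44 × 0.031 = $35.42
State disability insurance: $1,199.10 × 0.0112 = $13.43
Paid family leave insurance: $1,199.10 × 0.0025 = $3.00
Legal plan premium: $115.48
Total deductions = $56.66 + $33.59 + $35.42 + $13.43 + $3.00 + $115.48 = $257.58
Net pay = $1,199.10 − $257.58 = $941.52

$941.52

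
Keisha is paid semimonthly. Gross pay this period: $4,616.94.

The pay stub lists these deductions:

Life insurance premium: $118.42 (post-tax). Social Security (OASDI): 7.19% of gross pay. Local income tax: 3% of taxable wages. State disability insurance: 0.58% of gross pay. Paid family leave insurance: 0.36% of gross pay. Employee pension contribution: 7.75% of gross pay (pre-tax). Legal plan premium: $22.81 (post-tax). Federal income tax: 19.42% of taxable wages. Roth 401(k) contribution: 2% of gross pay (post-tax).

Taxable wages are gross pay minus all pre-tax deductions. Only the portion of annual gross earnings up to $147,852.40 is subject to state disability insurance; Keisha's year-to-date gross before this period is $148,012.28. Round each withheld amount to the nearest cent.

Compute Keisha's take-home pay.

Employee pension contribution: $4,616.94 × 0.0775 = $357.81
Taxable wages = $4,616.94 − $357.81 = $4,259.13
Federal income tax: $4,259.13 × 0.1942 = $827.12
Local income tax: $4,259.13 × 0.03 = $127.77
Social Security (OASDI): $4,616.94 × 0.0719 = $331.96
State disability insurance: annual cap $147,852.40 already reached (YTD $148,012.28), so $0.00
Paid family leave insurance: $4,616.94 × 0.0036 = $16.62
Legal plan premium: $22.81
Life insurance premium: $118.42
Roth 401(k) contribution: $4,616.94 × 0.02 = $92.34
Total deductions = $357.81 + $827.12 + $127.77 + $331.96 + $0.00 + $16.62 + $22.81 + $118.42 + $92.34 = $1,894.85
Net pay = $4,616.94 − $1,894.85 = $2,722.09

$2,722.09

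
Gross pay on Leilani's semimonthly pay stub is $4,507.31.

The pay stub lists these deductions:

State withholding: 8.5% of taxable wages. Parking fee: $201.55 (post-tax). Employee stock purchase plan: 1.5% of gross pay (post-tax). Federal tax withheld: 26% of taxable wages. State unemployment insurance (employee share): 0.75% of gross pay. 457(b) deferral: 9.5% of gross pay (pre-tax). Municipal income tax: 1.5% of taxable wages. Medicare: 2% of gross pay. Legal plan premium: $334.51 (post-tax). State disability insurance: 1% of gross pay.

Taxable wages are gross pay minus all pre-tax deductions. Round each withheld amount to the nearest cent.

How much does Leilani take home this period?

$1,837.94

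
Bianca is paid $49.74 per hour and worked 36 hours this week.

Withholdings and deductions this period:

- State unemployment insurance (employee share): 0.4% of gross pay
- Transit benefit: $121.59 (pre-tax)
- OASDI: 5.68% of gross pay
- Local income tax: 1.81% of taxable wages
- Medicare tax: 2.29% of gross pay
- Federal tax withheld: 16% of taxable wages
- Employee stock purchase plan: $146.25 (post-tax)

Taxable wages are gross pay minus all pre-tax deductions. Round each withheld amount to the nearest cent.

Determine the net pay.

Gross pay: 36 × $49.74 = $1,790.64
Transit benefit: $121.59
Taxable wages = $1,790.64 − $121.59 = $1,669.05
Local income tax: $1,669.05 × 0.0181 = $30.21
Federal tax withheld: $1,669.05 × 0.16 = $267.05
Medicare tax: $1,790.64 × 0.0229 = $41.01
OASDI: $1,790.64 × 0.0568 = $101.71
State unemployment insurance (employee share): $1,790.64 × 0.004 = $7.16
Employee stock purchase plan: $146.25
Total deductions = $121.59 + $30.21 + $267.05 + $41.01 + $101.71 + $7.16 + $146.25 = $714.98
Net pay = $1,790.64 − $714.98 = $1,075.66

$1,075.66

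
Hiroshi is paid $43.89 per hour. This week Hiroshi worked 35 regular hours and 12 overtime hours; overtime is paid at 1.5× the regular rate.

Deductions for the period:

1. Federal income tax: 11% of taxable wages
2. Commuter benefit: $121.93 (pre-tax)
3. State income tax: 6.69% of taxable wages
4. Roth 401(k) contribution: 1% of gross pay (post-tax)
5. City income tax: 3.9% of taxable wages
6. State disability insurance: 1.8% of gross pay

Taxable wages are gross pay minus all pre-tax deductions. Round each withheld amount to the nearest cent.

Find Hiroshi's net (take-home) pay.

Regular pay: 35 × $43.89 = $1536.15
Overtime pay: 12 × $43.89 × 1.5 = $790.02
Gross pay = $1536.15 + $790.02 = $2326.17
Commuter benefit: $121.93
Taxable wages = $2326.17 − $121.93 = $2204.24
Federal income tax: $2204.24 × 0.11 = $242.47
City income tax: $2204.24 × 0.039 = $85.97
State income tax: $2204.24 × 0.0669 = $147.46
State disability insurance: $2326.17 × 0.018 = $41.87
Roth 401(k) contribution: $2326.17 × 0.01 = $23.26
Total deductions = $121.93 + $242.47 + $85.97 + $147.46 + $41.87 + $23.26 = $662.96
Net pay = $2326.17 − $662.96 = $1663.21

$1663.21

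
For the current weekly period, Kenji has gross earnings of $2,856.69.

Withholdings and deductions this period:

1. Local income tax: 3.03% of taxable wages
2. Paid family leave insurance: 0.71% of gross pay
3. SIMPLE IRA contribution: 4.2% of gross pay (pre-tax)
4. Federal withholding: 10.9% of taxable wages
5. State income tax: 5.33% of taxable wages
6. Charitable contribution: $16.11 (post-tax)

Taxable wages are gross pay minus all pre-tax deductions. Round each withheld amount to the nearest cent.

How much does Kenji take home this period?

$2,173.23

SIMPLE IRA contribution: $2,856.69 × 0.042 = $119.98
Taxable wages = $2,856.69 − $119.98 = $2,736.71
State income tax: $2,736.71 × 0.0533 = $145.87
Local income tax: $2,736.71 × 0.0303 = $82.92
Federal withholding: $2,736.71 × 0.109 = $298.30
Paid family leave insurance: $2,856.69 × 0.0071 = $20.28
Charitable contribution: $16.11
Total deductions = $119.98 + $145.87 + $82.92 + $298.30 + $20.28 + $16.11 = $683.46
Net pay = $2,856.69 − $683.46 = $2,173.23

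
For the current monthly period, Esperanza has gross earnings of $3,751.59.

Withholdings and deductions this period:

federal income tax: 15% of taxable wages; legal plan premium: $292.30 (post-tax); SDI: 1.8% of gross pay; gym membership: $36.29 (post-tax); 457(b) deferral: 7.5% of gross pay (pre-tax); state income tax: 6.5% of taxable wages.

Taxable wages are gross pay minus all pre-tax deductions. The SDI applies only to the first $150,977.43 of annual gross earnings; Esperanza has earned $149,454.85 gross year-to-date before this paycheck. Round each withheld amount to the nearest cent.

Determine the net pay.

$2,368.13

457(b) deferral: $3,751.59 × 0.075 = $281.37
Taxable wages = $3,751.59 − $281.37 = $3,470.22
State income tax: $3,470.22 × 0.065 = $225.56
Federal income tax: $3,470.22 × 0.15 = $520.53
SDI: only $150,977.43 − $149,454.85 = $1,522.58 of this check is subject → $1,522.58 × 0.018 = $27.41
Gym membership: $36.29
Legal plan premium: $292.30
Total deductions = $281.37 + $225.56 + $520.53 + $27.41 + $36.29 + $292.30 = $1,383.46
Net pay = $3,751.59 − $1,383.46 = $2,368.13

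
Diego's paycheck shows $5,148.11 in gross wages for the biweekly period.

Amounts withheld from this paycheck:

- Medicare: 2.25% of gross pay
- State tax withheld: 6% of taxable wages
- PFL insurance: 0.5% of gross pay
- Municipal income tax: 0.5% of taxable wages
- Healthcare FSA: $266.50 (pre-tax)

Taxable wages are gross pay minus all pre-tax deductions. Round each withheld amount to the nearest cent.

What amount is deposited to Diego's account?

$4,422.73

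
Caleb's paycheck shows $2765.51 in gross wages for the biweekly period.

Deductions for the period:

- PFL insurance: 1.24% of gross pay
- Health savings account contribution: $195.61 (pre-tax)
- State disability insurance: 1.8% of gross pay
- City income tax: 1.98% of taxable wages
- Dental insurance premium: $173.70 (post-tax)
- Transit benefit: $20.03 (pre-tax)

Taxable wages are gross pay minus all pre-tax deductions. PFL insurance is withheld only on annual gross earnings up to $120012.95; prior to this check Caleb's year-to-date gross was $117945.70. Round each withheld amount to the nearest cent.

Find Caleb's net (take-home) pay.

$2250.27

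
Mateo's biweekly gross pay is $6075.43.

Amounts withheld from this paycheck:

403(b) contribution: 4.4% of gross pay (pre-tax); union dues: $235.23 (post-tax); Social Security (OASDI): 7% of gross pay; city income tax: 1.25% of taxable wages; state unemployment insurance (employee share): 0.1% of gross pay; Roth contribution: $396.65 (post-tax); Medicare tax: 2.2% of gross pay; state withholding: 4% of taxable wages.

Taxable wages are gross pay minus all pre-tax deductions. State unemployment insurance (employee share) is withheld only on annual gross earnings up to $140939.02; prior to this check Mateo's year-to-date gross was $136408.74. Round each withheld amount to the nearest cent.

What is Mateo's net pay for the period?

403(b) contribution: $6075.43 × 0.044 = $267.32
Taxable wages = $6075.43 − $267.32 = $5808.11
City income tax: $5808.11 × 0.0125 = $72.60
State withholding: $5808.11 × 0.04 = $232.32
State unemployment insurance (employee share): only $140939.02 − $136408.74 = $4530.28 of this check is subject → $4530.28 × 0.001 = $4.53
Medicare tax: $6075.43 × 0.022 = $133.66
Social Security (OASDI): $6075.43 × 0.07 = $425.28
Roth contribution: $396.65
Union dues: $235.23
Total deductions = $267.32 + $72.60 + $232.32 + $4.53 + $133.66 + $425.28 + $396.65 + $235.23 = $1767.59
Net pay = $6075.43 − $1767.59 = $4307.84

$4307.84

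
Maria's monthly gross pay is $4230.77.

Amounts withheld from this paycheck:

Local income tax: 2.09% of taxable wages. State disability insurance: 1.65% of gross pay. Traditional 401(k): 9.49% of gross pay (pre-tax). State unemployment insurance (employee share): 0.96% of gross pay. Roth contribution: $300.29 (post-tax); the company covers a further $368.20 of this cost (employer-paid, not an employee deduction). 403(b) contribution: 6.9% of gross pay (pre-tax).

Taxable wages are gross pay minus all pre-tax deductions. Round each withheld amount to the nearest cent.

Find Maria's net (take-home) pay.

403(b) contribution: $4230.77 × 0.069 = $291.92
Traditional 401(k): $4230.77 × 0.0949 = $401.50
Pre-tax total = $291.92 + $401.50 = $693.42
Taxable wages = $4230.77 − $693.42 = $3537.35
Local income tax: $3537.35 × 0.0209 = $73.93
State disability insurance: $4230.77 × 0.0165 = $69.81
State unemployment insurance (employee share): $4230.77 × 0.0096 = $40.62
Roth contribution: $300.29
(Employer's $368.20 toward Roth contribution is not withheld from the employee.)
Total deductions = $291.92 + $401.50 + $73.93 + $69.81 + $40.62 + $300.29 = $1178.07
Net pay = $4230.77 − $1178.07 = $3052.70

$3052.70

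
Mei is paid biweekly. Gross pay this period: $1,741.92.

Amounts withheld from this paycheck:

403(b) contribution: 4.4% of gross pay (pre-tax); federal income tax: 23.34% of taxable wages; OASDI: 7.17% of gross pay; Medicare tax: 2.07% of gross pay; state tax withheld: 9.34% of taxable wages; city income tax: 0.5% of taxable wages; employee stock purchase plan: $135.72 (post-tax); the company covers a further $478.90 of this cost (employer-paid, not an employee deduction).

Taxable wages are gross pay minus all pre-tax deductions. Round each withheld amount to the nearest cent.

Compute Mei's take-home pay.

403(b) contribution: $1,741.92 × 0.044 = $76.64
Taxable wages = $1,741.92 − $76.64 = $1,665.28
City income tax: $1,665.28 × 0.005 = $8.33
State tax withheld: $1,665.28 × 0.0934 = $155.54
Federal income tax: $1,665.28 × 0.2334 = $388.68
Medicare tax: $1,741.92 × 0.0207 = $36.06
OASDI: $1,741.92 × 0.0717 = $124.90
Employee stock purchase plan: $135.72
(Employer's $478.90 toward employee stock purchase plan is not withheld from the employee.)
Total deductions = $76.64 + $8.33 + $155.54 + $388.68 + $36.06 + $124.90 + $135.72 = $925.87
Net pay = $1,741.92 − $925.87 = $816.05

$816.05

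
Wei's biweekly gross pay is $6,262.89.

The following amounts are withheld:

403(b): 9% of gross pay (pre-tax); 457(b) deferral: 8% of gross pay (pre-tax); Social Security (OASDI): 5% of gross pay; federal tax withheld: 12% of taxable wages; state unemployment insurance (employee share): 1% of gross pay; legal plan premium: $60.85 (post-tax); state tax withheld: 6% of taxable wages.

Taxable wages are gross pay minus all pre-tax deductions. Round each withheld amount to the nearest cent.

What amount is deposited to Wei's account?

$3,825.91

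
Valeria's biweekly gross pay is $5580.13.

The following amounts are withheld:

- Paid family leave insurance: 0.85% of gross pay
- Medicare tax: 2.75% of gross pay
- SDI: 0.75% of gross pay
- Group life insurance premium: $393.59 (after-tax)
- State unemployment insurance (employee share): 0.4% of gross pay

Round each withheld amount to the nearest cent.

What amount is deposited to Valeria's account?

$4921.49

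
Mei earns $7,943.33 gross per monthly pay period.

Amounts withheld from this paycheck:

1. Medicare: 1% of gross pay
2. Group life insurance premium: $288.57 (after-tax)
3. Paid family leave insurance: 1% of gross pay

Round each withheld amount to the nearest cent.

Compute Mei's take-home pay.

$7,495.90

Paid family leave insurance: $7,943.33 × 0.01 = $79.43
Medicare: $7,943.33 × 0.01 = $79.43
Group life insurance premium: $288.57
Total deductions = $79.43 + $79.43 + $288.57 = $447.43
Net pay = $7,943.33 − $447.43 = $7,495.90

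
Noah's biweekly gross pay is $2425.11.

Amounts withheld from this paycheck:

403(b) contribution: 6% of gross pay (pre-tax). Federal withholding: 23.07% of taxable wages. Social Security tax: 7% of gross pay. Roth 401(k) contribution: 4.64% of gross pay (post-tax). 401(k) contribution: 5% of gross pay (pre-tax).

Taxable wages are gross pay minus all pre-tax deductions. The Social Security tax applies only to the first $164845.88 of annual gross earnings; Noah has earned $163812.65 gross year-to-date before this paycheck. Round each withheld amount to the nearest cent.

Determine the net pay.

$1475.55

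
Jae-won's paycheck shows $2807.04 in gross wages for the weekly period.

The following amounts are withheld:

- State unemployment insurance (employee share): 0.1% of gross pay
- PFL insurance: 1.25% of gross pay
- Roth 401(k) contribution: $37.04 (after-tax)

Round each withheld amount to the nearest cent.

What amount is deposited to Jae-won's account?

PFL insurance: $2807.04 × 0.0125 = $35.09
State unemployment insurance (employee share): $2807.04 × 0.001 = $2.81
Roth 401(k) contribution: $37.04
Total deductions = $35.09 + $2.81 + $37.04 = $74.94
Net pay = $2807.04 − $74.94 = $2732.10

$2732.10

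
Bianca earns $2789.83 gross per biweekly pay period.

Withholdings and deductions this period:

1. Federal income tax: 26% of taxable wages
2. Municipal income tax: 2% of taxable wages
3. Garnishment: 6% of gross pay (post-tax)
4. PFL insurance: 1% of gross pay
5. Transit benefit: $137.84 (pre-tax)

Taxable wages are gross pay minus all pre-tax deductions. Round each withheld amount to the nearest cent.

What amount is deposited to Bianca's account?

Transit benefit: $137.84
Taxable wages = $2789.83 − $137.84 = $2651.99
Municipal income tax: $2651.99 × 0.02 = $53.04
Federal income tax: $2651.99 × 0.26 = $689.52
PFL insurance: $2789.83 × 0.01 = $27.90
Garnishment: $2789.83 × 0.06 = $167.39
Total deductions = $137.84 + $53.04 + $689.52 + $27.90 + $167.39 = $1075.69
Net pay = $2789.83 − $1075.69 = $1714.14

$1714.14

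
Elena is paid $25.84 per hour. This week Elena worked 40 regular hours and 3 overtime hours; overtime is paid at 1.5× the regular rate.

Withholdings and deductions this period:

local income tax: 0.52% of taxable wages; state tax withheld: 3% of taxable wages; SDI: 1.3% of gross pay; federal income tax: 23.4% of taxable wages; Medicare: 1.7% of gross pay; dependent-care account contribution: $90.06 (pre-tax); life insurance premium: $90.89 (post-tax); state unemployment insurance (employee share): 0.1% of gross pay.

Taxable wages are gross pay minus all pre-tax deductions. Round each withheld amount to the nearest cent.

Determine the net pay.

Regular pay: 40 × $25.84 = $1,033.60
Overtime pay: 3 × $25.84 × 1.5 = $116.28
Gross pay = $1,033.60 + $116.28 = $1,149.88
Dependent-care account contribution: $90.06
Taxable wages = $1,149.88 − $90.06 = $1,059.82
Federal income tax: $1,059.82 × 0.234 = $248.00
Local income tax: $1,059.82 × 0.0052 = $5.51
State tax withheld: $1,059.82 × 0.03 = $31.79
State unemployment insurance (employee share): $1,149.88 × 0.001 = $1.15
SDI: $1,149.88 × 0.013 = $14.95
Medicare: $1,149.88 × 0.017 = $19.55
Life insurance premium: $90.89
Total deductions = $90.06 + $248.00 + $5.51 + $31.79 + $1.15 + $14.95 + $19.55 + $90.89 = $501.90
Net pay = $1,149.88 − $501.90 = $647.98

$647.98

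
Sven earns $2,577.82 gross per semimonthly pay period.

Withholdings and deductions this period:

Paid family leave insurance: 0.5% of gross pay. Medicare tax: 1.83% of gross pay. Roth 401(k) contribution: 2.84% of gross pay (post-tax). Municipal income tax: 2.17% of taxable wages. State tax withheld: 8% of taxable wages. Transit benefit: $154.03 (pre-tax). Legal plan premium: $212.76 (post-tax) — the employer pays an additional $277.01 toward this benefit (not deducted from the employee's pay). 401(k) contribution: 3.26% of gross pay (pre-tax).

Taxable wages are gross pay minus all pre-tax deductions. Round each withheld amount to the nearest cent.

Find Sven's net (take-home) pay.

Transit benefit: $154.03
401(k) contribution: $2,577.82 × 0.0326 = $84.04
Pre-tax total = $154.03 + $84.04 = $238.07
Taxable wages = $2,577.82 − $238.07 = $2,339.75
Municipal income tax: $2,339.75 × 0.0217 = $50.77
State tax withheld: $2,339.75 × 0.08 = $187.18
Medicare tax: $2,577.82 × 0.0183 = $47.17
Paid family leave insurance: $2,577.82 × 0.005 = $12.89
Roth 401(k) contribution: $2,577.82 × 0.0284 = $73.21
Legal plan premium: $212.76
(Employer's $277.01 toward legal plan premium is not withheld from the employee.)
Total deductions = $154.03 + $84.04 + $50.77 + $187.18 + $47.17 + $12.89 + $73.21 + $212.76 = $822.05
Net pay = $2,577.82 − $822.05 = $1,755.77

$1,755.77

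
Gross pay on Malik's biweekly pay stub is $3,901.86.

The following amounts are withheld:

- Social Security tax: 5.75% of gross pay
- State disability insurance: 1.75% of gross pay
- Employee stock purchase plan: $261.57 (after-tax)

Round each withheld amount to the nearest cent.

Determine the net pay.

$3,347.65

Social Security tax: $3,901.86 × 0.0575 = $224.36
State disability insurance: $3,901.86 × 0.0175 = $68.28
Employee stock purchase plan: $261.57
Total deductions = $224.36 + $68.28 + $261.57 = $554.21
Net pay = $3,901.86 − $554.21 = $3,347.65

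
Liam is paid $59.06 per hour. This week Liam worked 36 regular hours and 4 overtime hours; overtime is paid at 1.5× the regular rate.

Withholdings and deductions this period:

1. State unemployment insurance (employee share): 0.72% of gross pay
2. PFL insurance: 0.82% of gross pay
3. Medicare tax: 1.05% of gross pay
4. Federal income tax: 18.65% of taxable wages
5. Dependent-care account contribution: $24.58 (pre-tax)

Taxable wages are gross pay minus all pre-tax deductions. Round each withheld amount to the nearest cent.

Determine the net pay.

$1,933.66

Regular pay: 36 × $59.06 = $2,126.16
Overtime pay: 4 × $59.06 × 1.5 = $354.36
Gross pay = $2,126.16 + $354.36 = $2,480.52
Dependent-care account contribution: $24.58
Taxable wages = $2,480.52 − $24.58 = $2,455.94
Federal income tax: $2,455.94 × 0.1865 = $458.03
Medicare tax: $2,480.52 × 0.0105 = $26.05
PFL insurance: $2,480.52 × 0.0082 = $20.34
State unemployment insurance (employee share): $2,480.52 × 0.0072 = $17.86
Total deductions = $24.58 + $458.03 + $26.05 + $20.34 + $17.86 = $546.86
Net pay = $2,480.52 − $546.86 = $1,933.66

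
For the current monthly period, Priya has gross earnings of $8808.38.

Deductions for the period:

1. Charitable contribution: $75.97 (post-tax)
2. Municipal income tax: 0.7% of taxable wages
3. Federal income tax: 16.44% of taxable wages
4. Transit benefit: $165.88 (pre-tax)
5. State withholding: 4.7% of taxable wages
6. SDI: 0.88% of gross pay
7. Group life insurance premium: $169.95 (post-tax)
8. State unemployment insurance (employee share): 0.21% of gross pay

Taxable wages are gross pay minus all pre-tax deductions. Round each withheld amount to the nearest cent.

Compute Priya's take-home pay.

Transit benefit: $165.88
Taxable wages = $8808.38 − $165.88 = $8642.50
Municipal income tax: $8642.50 × 0.007 = $60.50
Federal income tax: $8642.50 × 0.1644 = $1420.83
State withholding: $8642.50 × 0.047 = $406.20
SDI: $8808.38 × 0.0088 = $77.51
State unemployment insurance (employee share): $8808.38 × 0.0021 = $18.50
Group life insurance premium: $169.95
Charitable contribution: $75.97
Total deductions = $165.88 + $60.50 + $1420.83 + $406.20 + $77.51 + $18.50 + $169.95 + $75.97 = $2395.34
Net pay = $8808.38 − $2395.34 = $6413.04

$6413.04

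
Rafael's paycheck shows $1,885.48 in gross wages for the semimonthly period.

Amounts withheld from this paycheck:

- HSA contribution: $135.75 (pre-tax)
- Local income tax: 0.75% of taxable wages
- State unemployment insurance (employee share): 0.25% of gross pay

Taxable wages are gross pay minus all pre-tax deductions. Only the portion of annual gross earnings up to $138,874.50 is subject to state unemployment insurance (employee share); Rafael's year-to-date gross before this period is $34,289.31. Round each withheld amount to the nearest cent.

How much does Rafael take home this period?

$1,731.90

HSA contribution: $135.75
Taxable wages = $1,885.48 − $135.75 = $1,749.73
Local income tax: $1,749.73 × 0.0075 = $13.12
State unemployment insurance (employee share): cap not yet reached, full $1,885.48 is subject → $1,885.48 × 0.0025 = $4.71
Total deductions = $135.75 + $13.12 + $4.71 = $153.58
Net pay = $1,885.48 − $153.58 = $1,731.90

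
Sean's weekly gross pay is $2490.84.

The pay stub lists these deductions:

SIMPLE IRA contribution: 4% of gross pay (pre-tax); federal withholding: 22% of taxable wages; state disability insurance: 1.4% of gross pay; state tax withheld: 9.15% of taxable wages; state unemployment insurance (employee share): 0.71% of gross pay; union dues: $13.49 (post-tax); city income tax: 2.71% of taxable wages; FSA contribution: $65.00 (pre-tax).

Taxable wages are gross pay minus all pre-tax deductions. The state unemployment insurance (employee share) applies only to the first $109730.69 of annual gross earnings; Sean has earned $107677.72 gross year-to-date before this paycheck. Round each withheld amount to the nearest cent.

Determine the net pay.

$1475.61

FSA contribution: $65.00
SIMPLE IRA contribution: $2490.84 × 0.04 = $99.63
Pre-tax total = $65.00 + $99.63 = $164.63
Taxable wages = $2490.84 − $164.63 = $2326.21
State tax withheld: $2326.21 × 0.0915 = $212.85
City income tax: $2326.21 × 0.0271 = $63.04
Federal withholding: $2326.21 × 0.22 = $511.77
State disability insurance: $2490.84 × 0.014 = $34.87
State unemployment insurance (employee share): only $109730.69 − $107677.72 = $2052.97 of this check is subject → $2052.97 × 0.0071 = $14.58
Union dues: $13.49
Total deductions = $65.00 + $99.63 + $212.85 + $63.04 + $511.77 + $34.87 + $14.58 + $13.49 = $1015.23
Net pay = $2490.84 − $1015.23 = $1475.61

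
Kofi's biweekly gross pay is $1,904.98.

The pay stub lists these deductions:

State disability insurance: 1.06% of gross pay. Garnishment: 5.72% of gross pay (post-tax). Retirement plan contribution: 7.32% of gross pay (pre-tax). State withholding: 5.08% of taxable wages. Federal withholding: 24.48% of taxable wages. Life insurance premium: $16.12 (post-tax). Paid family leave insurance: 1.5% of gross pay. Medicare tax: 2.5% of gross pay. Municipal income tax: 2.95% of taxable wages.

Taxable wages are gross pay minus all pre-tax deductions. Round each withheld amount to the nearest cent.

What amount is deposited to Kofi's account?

$970.11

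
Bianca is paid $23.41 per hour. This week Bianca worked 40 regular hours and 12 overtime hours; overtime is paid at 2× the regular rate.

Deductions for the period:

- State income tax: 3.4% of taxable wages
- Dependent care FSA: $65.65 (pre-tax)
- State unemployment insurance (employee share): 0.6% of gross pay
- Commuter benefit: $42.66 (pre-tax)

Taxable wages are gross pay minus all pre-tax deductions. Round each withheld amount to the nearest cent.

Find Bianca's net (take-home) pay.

$1,333.68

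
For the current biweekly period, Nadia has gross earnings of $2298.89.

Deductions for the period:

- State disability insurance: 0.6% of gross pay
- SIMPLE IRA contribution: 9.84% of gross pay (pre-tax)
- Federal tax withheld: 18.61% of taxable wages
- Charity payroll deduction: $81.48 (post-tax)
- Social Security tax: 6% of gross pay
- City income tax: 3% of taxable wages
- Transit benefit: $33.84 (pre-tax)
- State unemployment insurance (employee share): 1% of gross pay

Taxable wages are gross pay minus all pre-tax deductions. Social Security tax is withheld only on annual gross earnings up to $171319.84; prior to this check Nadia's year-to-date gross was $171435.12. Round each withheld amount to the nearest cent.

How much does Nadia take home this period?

$1479.98

Transit benefit: $33.84
SIMPLE IRA contribution: $2298.89 × 0.0984 = $226.21
Pre-tax total = $33.84 + $226.21 = $260.05
Taxable wages = $2298.89 − $260.05 = $2038.84
City income tax: $2038.84 × 0.03 = $61.17
Federal tax withheld: $2038.84 × 0.1861 = $379.43
State disability insurance: $2298.89 × 0.006 = $13.79
Social Security tax: annual cap $171319.84 already reached (YTD $171435.12), so $0.00
State unemployment insurance (employee share): $2298.89 × 0.01 = $22.99
Charity payroll deduction: $81.48
Total deductions = $33.84 + $226.21 + $61.17 + $379.43 + $13.79 + $0.00 + $22.99 + $81.48 = $818.91
Net pay = $2298.89 − $818.91 = $1479.98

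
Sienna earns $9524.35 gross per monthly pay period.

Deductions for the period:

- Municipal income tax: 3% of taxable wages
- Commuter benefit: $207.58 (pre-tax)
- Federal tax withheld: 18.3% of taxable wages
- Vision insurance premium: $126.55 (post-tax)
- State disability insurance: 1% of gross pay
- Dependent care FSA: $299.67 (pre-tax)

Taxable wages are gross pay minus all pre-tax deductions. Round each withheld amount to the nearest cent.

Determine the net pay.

Commuter benefit: $207.58
Dependent care FSA: $299.67
Pre-tax total = $207.58 + $299.67 = $507.25
Taxable wages = $9524.35 − $507.25 = $9017.10
Federal tax withheld: $9017.10 × 0.183 = $1650.13
Municipal income tax: $9017.10 × 0.03 = $270.51
State disability insurance: $9524.35 × 0.01 = $95.24
Vision insurance premium: $126.55
Total deductions = $207.58 + $299.67 + $1650.13 + $270.51 + $95.24 + $126.55 = $2649.68
Net pay = $9524.35 − $2649.68 = $6874.67

$6874.67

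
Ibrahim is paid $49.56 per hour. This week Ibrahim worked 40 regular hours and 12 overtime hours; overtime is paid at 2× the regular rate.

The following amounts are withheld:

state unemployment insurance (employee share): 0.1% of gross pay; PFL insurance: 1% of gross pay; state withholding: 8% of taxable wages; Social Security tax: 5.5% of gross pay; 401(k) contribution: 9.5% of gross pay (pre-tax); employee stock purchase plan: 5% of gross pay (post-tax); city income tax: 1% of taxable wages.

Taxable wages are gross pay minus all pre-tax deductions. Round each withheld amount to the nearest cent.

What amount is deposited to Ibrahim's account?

Regular pay: 40 × $49.56 = $1,982.40
Overtime pay: 12 × $49.56 × 2 = $1,189.44
Gross pay = $1,982.40 + $1,189.44 = $3,171.84
401(k) contribution: $3,171.84 × 0.095 = $301.32
Taxable wages = $3,171.84 − $301.32 = $2,870.52
City income tax: $2,870.52 × 0.01 = $28.71
State withholding: $2,870.52 × 0.08 = $229.64
Social Security tax: $3,171.84 × 0.055 = $174.45
PFL insurance: $3,171.84 × 0.01 = $31.72
State unemployment insurance (employee share): $3,171.84 × 0.001 = $3.17
Employee stock purchase plan: $3,171.84 × 0.05 = $158.59
Total deductions = $301.32 + $28.71 + $229.64 + $174.45 + $31.72 + $3.17 + $158.59 = $927.60
Net pay = $3,171.84 − $927.60 = $2,244.24

$2,244.24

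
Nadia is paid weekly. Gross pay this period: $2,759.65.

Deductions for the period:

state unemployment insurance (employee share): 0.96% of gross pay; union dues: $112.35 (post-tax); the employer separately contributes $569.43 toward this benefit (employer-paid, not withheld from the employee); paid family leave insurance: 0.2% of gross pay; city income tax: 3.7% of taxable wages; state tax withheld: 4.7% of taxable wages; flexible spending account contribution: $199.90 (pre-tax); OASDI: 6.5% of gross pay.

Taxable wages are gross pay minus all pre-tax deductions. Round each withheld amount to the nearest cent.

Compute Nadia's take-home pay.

$2,020.99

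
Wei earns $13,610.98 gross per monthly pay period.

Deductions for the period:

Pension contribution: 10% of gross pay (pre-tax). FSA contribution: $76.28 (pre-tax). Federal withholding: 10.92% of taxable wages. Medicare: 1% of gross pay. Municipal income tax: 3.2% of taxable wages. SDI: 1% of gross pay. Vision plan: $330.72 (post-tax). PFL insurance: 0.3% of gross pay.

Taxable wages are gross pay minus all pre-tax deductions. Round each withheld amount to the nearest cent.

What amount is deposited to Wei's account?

$9,810.91

FSA contribution: $76.28
Pension contribution: $13,610.98 × 0.1 = $1,361.10
Pre-tax total = $76.28 + $1,361.10 = $1,437.38
Taxable wages = $13,610.98 − $1,437.38 = $12,173.60
Municipal income tax: $12,173.60 × 0.032 = $389.56
Federal withholding: $12,173.60 × 0.1092 = $1,329.36
PFL insurance: $13,610.98 × 0.003 = $40.83
SDI: $13,610.98 × 0.01 = $136.11
Medicare: $13,610.98 × 0.01 = $136.11
Vision plan: $330.72
Total deductions = $76.28 + $1,361.10 + $389.56 + $1,329.36 + $40.83 + $136.11 + $136.11 + $330.72 = $3,800.07
Net pay = $13,610.98 − $3,800.07 = $9,810.91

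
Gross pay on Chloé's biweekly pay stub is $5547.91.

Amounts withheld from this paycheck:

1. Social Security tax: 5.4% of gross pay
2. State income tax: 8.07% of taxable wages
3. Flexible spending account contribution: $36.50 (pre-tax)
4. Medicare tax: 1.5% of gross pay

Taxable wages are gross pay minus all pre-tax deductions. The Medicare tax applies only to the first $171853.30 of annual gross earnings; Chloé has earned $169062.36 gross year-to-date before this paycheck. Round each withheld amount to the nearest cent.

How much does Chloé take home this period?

$4725.19

Flexible spending account contribution: $36.50
Taxable wages = $5547.91 − $36.50 = $5511.41
State income tax: $5511.41 × 0.0807 = $444.77
Social Security tax: $5547.91 × 0.054 = $299.59
Medicare tax: only $171853.30 − $169062.36 = $2790.94 of this check is subject → $2790.94 × 0.015 = $41.86
Total deductions = $36.50 + $444.77 + $299.59 + $41.86 = $822.72
Net pay = $5547.91 − $822.72 = $4725.19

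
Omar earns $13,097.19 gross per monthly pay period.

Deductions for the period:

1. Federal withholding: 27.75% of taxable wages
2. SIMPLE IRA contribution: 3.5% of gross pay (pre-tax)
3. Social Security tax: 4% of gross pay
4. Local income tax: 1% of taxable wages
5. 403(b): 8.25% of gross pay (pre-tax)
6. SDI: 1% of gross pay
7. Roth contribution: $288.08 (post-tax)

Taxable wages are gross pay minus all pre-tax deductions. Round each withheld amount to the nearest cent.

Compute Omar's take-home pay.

$7,292.33

SIMPLE IRA contribution: $13,097.19 × 0.035 = $458.40
403(b): $13,097.19 × 0.0825 = $1,080.52
Pre-tax total = $458.40 + $1,080.52 = $1,538.92
Taxable wages = $13,097.19 − $1,538.92 = $11,558.27
Local income tax: $11,558.27 × 0.01 = $115.58
Federal withholding: $11,558.27 × 0.2775 = $3,207.42
Social Security tax: $13,097.19 × 0.04 = $523.89
SDI: $13,097.19 × 0.01 = $130.97
Roth contribution: $288.08
Total deductions = $458.40 + $1,080.52 + $115.58 + $3,207.42 + $523.89 + $130.97 + $288.08 = $5,804.86
Net pay = $13,097.19 − $5,804.86 = $7,292.33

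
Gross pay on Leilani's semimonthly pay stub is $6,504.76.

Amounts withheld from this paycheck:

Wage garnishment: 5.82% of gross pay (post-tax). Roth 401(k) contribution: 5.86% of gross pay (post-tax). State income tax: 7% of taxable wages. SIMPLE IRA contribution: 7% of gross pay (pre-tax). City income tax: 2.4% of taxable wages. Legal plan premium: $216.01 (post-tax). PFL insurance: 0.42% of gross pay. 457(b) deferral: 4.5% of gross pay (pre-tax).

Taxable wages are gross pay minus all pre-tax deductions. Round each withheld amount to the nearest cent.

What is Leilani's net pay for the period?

$4,212.50

457(b) deferral: $6,504.76 × 0.045 = $292.71
SIMPLE IRA contribution: $6,504.76 × 0.07 = $455.33
Pre-tax total = $292.71 + $455.33 = $748.04
Taxable wages = $6,504.76 − $748.04 = $5,756.72
State income tax: $5,756.72 × 0.07 = $402.97
City income tax: $5,756.72 × 0.024 = $138.16
PFL insurance: $6,504.76 × 0.0042 = $27.32
Legal plan premium: $216.01
Wage garnishment: $6,504.76 × 0.0582 = $378.58
Roth 401(k) contribution: $6,504.76 × 0.0586 = $381.18
Total deductions = $292.71 + $455.33 + $402.97 + $138.16 + $27.32 + $216.01 + $378.58 + $381.18 = $2,292.26
Net pay = $6,504.76 − $2,292.26 = $4,212.50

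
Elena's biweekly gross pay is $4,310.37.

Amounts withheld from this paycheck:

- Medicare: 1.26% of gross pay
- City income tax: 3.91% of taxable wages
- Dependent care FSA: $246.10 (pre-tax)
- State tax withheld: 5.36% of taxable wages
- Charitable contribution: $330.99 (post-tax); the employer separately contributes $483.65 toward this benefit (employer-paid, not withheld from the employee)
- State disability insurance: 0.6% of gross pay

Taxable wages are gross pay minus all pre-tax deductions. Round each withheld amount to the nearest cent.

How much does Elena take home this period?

$3,276.36

Dependent care FSA: $246.10
Taxable wages = $4,310.37 − $246.10 = $4,064.27
City income tax: $4,064.27 × 0.0391 = $158.91
State tax withheld: $4,064.27 × 0.0536 = $217.84
Medicare: $4,310.37 × 0.0126 = $54.31
State disability insurance: $4,310.37 × 0.006 = $25.86
Charitable contribution: $330.99
(Employer's $483.65 toward charitable contribution is not withheld from the employee.)
Total deductions = $246.10 + $158.91 + $217.84 + $54.31 + $25.86 + $330.99 = $1,034.01
Net pay = $4,310.37 − $1,034.01 = $3,276.36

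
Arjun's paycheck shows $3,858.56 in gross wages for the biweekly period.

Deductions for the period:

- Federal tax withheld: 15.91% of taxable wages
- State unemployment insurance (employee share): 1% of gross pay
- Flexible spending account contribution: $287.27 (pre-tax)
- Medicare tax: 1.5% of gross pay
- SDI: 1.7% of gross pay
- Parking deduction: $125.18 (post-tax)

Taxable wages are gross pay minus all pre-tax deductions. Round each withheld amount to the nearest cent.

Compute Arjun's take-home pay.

Flexible spending account contribution: $287.27
Taxable wages = $3,858.56 − $287.27 = $3,571.29
Federal tax withheld: $3,571.29 × 0.1591 = $568.19
State unemployment insurance (employee share): $3,858.56 × 0.01 = $38.59
Medicare tax: $3,858.56 × 0.015 = $57.88
SDI: $3,858.56 × 0.017 = $65.60
Parking deduction: $125.18
Total deductions = $287.27 + $568.19 + $38.59 + $57.88 + $65.60 + $125.18 = $1,142.71
Net pay = $3,858.56 − $1,142.71 = $2,715.85

$2,715.85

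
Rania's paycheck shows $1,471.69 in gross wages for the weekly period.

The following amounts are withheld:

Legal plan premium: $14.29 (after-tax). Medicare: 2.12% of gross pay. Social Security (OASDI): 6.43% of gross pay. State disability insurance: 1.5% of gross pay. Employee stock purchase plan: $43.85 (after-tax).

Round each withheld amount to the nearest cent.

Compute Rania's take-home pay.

Social Security (OASDI): $1,471.69 × 0.0643 = $94.63
Medicare: $1,471.69 × 0.0212 = $31.20
State disability insurance: $1,471.69 × 0.015 = $22.08
Employee stock purchase plan: $43.85
Legal plan premium: $14.29
Total deductions = $94.63 + $31.20 + $22.08 + $43.85 + $14.29 = $206.05
Net pay = $1,471.69 − $206.05 = $1,265.64

$1,265.64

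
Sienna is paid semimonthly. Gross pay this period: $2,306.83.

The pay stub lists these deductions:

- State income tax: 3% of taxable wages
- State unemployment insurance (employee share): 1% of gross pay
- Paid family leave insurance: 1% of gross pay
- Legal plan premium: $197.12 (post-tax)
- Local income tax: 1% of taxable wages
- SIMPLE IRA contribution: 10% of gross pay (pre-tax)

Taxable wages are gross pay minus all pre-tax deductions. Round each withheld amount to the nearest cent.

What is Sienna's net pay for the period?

$1,749.85

SIMPLE IRA contribution: $2,306.83 × 0.1 = $230.68
Taxable wages = $2,306.83 − $230.68 = $2,076.15
Local income tax: $2,076.15 × 0.01 = $20.76
State income tax: $2,076.15 × 0.03 = $62.28
Paid family leave insurance: $2,306.83 × 0.01 = $23.07
State unemployment insurance (employee share): $2,306.83 × 0.01 = $23.07
Legal plan premium: $197.12
Total deductions = $230.68 + $20.76 + $62.28 + $23.07 + $23.07 + $197.12 = $556.98
Net pay = $2,306.83 − $556.98 = $1,749.85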